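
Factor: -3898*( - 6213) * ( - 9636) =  - 233367288264 = - 2^3*3^2*11^1*19^1 * 73^1*109^1*1949^1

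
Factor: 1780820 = 2^2*5^1*89041^1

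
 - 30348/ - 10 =3034 +4/5 = 3034.80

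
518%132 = 122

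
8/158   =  4/79 = 0.05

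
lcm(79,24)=1896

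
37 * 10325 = 382025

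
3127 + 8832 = 11959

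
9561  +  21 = 9582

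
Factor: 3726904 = 2^3*79^1*5897^1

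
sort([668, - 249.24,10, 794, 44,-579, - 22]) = [ - 579, - 249.24,  -  22, 10, 44, 668, 794 ] 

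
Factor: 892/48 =223/12 = 2^( - 2)*3^( - 1) * 223^1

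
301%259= 42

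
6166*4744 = 29251504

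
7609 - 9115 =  - 1506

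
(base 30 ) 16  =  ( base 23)1d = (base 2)100100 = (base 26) 1A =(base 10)36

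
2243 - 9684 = -7441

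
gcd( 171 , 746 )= 1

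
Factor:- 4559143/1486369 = - 109^1 *151^1*277^1*389^( - 1)*3821^ ( - 1)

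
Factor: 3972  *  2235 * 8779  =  77934870180 = 2^2*3^2*5^1*149^1*331^1*8779^1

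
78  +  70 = 148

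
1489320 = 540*2758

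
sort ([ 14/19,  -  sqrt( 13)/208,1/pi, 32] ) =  [ - sqrt (13) /208, 1/pi,14/19,32]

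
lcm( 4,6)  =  12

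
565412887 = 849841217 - 284428330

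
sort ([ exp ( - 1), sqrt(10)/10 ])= [ sqrt(10) /10,  exp(-1 )] 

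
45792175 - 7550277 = 38241898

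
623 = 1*623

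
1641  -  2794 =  - 1153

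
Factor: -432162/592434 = - 3^( - 2 )* 23^( - 1 )*151^1 =- 151/207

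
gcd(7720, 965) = 965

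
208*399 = 82992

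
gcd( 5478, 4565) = 913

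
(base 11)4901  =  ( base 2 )1100100001110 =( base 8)14416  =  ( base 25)a6e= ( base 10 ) 6414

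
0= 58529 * 0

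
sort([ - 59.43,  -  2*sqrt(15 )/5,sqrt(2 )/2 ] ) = [ - 59.43, - 2*sqrt(15) /5,sqrt(2)/2]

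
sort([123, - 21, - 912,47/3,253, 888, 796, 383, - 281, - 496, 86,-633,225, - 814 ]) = [ - 912, - 814, - 633,-496,  -  281, - 21,47/3,86,123 , 225,  253, 383, 796, 888 ] 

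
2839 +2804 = 5643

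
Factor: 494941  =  71^1*6971^1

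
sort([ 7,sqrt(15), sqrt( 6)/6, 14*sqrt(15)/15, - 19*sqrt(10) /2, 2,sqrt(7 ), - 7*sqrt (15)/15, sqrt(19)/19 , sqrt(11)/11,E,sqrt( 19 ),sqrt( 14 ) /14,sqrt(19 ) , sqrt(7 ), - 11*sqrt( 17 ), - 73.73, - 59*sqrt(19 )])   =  [ - 59*sqrt(19 ), - 73.73, - 11*sqrt(17), - 19  *  sqrt(10 )/2 , - 7*sqrt (15 )/15, sqrt(19 ) /19, sqrt(14 )/14, sqrt( 11) /11, sqrt( 6 ) /6, 2, sqrt(7),sqrt(7 ), E, 14*sqrt( 15 )/15 , sqrt( 15 ),sqrt(19 ), sqrt( 19),7]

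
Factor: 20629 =7^2*421^1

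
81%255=81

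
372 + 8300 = 8672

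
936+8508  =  9444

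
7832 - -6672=14504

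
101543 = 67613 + 33930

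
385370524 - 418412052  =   - 33041528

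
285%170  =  115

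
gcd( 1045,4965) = 5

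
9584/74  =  129+ 19/37 = 129.51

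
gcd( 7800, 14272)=8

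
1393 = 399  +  994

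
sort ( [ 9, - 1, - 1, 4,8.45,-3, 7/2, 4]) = [ - 3, - 1, - 1,  7/2, 4, 4, 8.45, 9] 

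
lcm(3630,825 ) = 18150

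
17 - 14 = 3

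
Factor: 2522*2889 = 7286058= 2^1 * 3^3*13^1*97^1*107^1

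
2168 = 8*271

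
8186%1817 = 918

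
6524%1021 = 398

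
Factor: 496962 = 2^1*3^3*9203^1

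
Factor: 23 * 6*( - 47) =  - 6486 = -  2^1*3^1* 23^1*47^1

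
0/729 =0 = 0.00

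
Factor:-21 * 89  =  -3^1*7^1 * 89^1  =  -1869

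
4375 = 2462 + 1913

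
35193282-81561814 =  - 46368532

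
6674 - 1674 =5000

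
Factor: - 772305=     -  3^1*5^1 * 51487^1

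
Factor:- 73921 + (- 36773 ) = -110694 = - 2^1 * 3^1  *  19^1*971^1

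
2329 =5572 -3243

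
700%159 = 64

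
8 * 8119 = 64952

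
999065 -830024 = 169041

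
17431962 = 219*79598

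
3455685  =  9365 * 369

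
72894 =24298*3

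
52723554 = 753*70018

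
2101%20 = 1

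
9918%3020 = 858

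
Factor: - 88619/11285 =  - 5^ ( - 1)*23^1*37^( - 1 )*61^( - 1 )*3853^1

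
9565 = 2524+7041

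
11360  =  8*1420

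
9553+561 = 10114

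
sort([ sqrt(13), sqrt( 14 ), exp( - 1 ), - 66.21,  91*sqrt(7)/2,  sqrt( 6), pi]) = [ - 66.21, exp(-1),sqrt( 6 ),pi, sqrt(13), sqrt(14), 91*sqrt( 7)/2 ]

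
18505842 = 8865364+9640478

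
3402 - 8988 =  - 5586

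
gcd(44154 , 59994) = 198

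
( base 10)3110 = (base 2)110000100110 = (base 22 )698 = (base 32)316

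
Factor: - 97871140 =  - 2^2*5^1*1217^1*4021^1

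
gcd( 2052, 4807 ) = 19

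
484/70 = 6+ 32/35 = 6.91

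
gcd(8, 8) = 8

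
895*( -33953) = -30387935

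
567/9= 63  =  63.00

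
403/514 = 403/514 = 0.78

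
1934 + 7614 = 9548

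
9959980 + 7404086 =17364066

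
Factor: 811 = 811^1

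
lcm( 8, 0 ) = 0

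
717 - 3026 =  - 2309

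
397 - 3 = 394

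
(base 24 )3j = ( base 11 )83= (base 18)51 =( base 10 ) 91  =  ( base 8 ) 133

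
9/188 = 9/188 =0.05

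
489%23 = 6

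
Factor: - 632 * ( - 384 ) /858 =2^9*11^( - 1) * 13^(  -  1)* 79^1 = 40448/143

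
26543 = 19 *1397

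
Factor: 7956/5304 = 2^( -1)*3^1 = 3/2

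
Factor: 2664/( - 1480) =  - 3^2* 5^( - 1) =- 9/5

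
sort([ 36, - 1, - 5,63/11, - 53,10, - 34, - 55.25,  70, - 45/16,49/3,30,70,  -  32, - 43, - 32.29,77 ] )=[ - 55.25, - 53,-43, - 34, - 32.29 ,- 32, - 5, - 45/16, - 1, 63/11,  10, 49/3,30, 36 , 70, 70, 77]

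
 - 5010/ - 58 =2505/29=86.38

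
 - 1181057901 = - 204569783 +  - 976488118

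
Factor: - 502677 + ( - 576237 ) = -2^1*3^1*179819^1 = - 1078914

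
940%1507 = 940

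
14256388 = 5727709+8528679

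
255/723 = 85/241 = 0.35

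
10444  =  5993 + 4451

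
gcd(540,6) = 6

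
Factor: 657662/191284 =667/194 = 2^( - 1 )*23^1*29^1*97^(-1 ) 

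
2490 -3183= - 693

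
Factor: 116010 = 2^1*3^2*5^1 * 1289^1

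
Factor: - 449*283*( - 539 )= 7^2 *11^1*283^1*449^1 = 68489113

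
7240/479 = 7240/479 = 15.11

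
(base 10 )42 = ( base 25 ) 1h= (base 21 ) 20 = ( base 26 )1G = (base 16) 2A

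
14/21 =2/3 = 0.67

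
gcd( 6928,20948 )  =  4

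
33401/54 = 618 + 29/54=618.54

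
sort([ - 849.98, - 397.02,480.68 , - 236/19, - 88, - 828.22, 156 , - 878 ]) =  [-878 , - 849.98,-828.22, -397.02, -88,-236/19, 156, 480.68] 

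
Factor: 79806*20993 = 2^1*3^1*7^1*47^1*283^1*2999^1 =1675367358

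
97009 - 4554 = 92455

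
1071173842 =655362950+415810892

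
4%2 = 0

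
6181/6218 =6181/6218=0.99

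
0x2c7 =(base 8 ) 1307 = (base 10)711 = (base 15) 326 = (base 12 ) 4b3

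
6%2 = 0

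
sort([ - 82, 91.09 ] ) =[ - 82,91.09 ] 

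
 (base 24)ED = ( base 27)cp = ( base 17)139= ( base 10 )349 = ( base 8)535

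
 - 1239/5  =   - 1239/5 = - 247.80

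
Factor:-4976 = - 2^4*311^1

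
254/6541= 254/6541  =  0.04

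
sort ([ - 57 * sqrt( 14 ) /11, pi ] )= [ - 57*sqrt ( 14)/11, pi ] 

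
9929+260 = 10189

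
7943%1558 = 153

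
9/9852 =3/3284= 0.00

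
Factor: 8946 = 2^1*3^2*7^1*71^1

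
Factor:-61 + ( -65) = -2^1*3^2*7^1 = -126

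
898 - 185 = 713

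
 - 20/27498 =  - 10/13749= - 0.00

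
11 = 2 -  - 9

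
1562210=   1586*985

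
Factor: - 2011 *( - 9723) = 19552953 = 3^1*7^1*  463^1 *2011^1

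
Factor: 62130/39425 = 654/415  =  2^1*3^1 * 5^ ( - 1 )  *83^( - 1)*109^1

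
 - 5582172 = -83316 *67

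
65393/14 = 65393/14  =  4670.93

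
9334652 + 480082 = 9814734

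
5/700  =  1/140 = 0.01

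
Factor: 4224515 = 5^1 * 844903^1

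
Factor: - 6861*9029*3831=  - 3^2*1277^1 * 2287^1*9029^1 = - 237322669239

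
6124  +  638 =6762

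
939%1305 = 939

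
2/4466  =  1/2233=0.00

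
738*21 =15498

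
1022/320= 511/160=3.19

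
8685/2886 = 3 + 9/962 = 3.01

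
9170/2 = 4585 = 4585.00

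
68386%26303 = 15780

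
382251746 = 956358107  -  574106361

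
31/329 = 31/329 = 0.09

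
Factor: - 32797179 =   -  3^2*1847^1 * 1973^1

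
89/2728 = 89/2728=0.03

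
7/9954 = 1/1422=0.00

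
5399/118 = 5399/118=45.75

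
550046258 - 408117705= 141928553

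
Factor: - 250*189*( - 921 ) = 2^1*3^4*5^3*7^1*307^1 = 43517250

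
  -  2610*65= - 169650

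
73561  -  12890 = 60671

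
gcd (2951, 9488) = 1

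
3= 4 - 1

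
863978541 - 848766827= 15211714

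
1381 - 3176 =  - 1795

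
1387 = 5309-3922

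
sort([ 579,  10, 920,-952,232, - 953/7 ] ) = [ - 952, - 953/7, 10,  232,579, 920 ]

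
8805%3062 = 2681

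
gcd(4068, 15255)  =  1017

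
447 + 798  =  1245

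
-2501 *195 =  - 487695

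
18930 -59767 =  -40837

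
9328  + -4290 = 5038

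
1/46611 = 1/46611 = 0.00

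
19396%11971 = 7425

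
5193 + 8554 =13747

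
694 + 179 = 873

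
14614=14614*1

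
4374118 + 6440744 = 10814862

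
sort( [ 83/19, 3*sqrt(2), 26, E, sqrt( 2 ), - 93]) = [ - 93  ,  sqrt(2), E, 3*sqrt(2 ), 83/19, 26]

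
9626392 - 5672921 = 3953471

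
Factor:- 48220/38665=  - 2^2*11^(-1 )*19^(-1 )*37^( - 1)*2411^1 = -  9644/7733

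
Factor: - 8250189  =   - 3^1*61^1*45083^1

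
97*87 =8439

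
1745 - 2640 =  - 895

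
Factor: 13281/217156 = 2^( - 2)*3^1*19^1*233^ (-1 ) = 57/932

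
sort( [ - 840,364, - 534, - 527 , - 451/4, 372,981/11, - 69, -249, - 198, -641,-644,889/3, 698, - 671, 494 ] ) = [ - 840 , - 671, - 644, - 641, - 534 , - 527, - 249, - 198, - 451/4, - 69, 981/11, 889/3, 364,  372, 494,698 ]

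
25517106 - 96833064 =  - 71315958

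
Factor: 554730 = 2^1*3^1 * 5^1*11^1 * 41^2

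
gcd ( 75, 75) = 75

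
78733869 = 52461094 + 26272775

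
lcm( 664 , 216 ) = 17928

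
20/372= 5/93  =  0.05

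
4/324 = 1/81 = 0.01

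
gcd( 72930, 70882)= 2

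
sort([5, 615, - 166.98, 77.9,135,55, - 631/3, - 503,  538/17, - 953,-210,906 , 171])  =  [ - 953, - 503,-631/3, - 210, - 166.98, 5, 538/17,55,77.9,135,171,615,  906 ]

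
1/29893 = 1/29893 = 0.00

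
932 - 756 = 176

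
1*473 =473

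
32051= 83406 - 51355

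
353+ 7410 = 7763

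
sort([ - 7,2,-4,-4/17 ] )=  [ -7,-4, - 4/17, 2] 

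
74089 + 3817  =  77906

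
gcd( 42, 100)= 2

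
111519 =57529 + 53990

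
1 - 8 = -7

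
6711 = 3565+3146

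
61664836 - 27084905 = 34579931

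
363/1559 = 363/1559 = 0.23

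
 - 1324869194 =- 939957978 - 384911216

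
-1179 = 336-1515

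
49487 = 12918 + 36569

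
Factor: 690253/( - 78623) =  - 23^1*30011^1 * 78623^(- 1 )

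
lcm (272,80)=1360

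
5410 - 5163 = 247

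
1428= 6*238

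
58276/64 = 910 + 9/16=910.56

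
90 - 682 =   -  592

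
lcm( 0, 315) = 0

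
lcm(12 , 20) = 60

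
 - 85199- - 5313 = -79886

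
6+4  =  10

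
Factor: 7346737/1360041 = 3^ ( - 1 ) *17^1*432161^1*453347^(-1 ) 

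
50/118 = 25/59  =  0.42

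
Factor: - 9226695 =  - 3^1*5^1*83^1*7411^1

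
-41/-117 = 41/117 = 0.35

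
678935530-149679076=529256454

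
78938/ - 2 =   -  39469/1 = - 39469.00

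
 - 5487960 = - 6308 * 870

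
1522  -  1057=465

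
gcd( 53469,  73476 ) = 117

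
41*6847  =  280727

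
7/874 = 7/874 = 0.01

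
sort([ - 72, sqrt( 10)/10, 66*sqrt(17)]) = [- 72  ,  sqrt(10) /10, 66 * sqrt(17 )]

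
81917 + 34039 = 115956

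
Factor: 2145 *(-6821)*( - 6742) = 98642505390=2^1*3^1*5^1*11^1*13^1*19^1*359^1*3371^1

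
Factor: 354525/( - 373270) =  - 2^( - 1)*3^1  *5^1*29^1*229^(-1 )  =  - 435/458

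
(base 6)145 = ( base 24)2H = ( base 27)2b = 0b1000001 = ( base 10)65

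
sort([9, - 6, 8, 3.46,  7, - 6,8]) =[ - 6,-6,3.46,7,8,8,9]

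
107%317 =107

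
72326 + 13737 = 86063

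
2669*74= 197506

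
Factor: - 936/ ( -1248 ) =3/4  =  2^(  -  2)*3^1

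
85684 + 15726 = 101410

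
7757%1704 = 941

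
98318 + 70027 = 168345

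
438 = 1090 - 652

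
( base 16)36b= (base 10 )875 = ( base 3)1012102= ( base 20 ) 23f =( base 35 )p0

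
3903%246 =213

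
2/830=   1/415 = 0.00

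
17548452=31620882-14072430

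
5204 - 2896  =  2308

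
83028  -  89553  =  -6525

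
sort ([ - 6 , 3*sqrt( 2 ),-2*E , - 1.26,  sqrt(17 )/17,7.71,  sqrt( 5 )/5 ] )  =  [ - 6, - 2*E,-1.26,  sqrt(17 ) /17, sqrt (5 )/5,  3*sqrt (2 ) , 7.71 ] 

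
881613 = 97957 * 9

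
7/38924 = 7/38924 = 0.00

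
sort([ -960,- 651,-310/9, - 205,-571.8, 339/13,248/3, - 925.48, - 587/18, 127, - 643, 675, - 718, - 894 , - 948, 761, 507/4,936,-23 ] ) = [ - 960,-948, - 925.48, - 894,-718,-651, - 643, - 571.8, - 205,- 310/9, - 587/18, - 23, 339/13,248/3, 507/4, 127, 675, 761, 936 ]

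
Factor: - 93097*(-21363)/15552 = 662943737/5184 = 2^( - 6)*3^( - 4 )*7121^1*93097^1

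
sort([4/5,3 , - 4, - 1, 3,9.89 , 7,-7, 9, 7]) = [-7, - 4,- 1, 4/5 , 3,  3,7,7,9,9.89 ] 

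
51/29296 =51/29296=0.00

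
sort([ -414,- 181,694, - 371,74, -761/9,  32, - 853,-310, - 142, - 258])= [ - 853, - 414,- 371  , - 310,  -  258,  -  181, - 142,-761/9,32,74,694]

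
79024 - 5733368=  - 5654344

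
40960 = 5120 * 8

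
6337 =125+6212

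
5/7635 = 1/1527  =  0.00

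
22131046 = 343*64522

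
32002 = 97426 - 65424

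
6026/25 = 241 + 1/25 = 241.04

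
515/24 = 21+11/24 = 21.46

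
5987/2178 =2 + 1631/2178 = 2.75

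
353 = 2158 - 1805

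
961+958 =1919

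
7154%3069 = 1016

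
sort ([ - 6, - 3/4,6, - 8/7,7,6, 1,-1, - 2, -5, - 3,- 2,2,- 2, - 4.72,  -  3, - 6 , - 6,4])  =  [ - 6, -6,  -  6, - 5,  -  4.72, - 3, - 3, - 2, - 2,  -  2, - 8/7, - 1,  -  3/4,1,2,4,6,6 , 7 ] 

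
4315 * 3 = 12945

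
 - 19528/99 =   -  198+74/99 =-  197.25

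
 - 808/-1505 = 808/1505 = 0.54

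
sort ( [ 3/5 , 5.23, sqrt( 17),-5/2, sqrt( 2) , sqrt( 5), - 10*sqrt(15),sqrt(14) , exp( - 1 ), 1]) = [ - 10*sqrt(15) , - 5/2,  exp( - 1) , 3/5,1, sqrt( 2), sqrt(5),sqrt( 14), sqrt(17),5.23] 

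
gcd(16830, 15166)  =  2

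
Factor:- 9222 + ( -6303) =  - 3^3*5^2*23^1 = -15525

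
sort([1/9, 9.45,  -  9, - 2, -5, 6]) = [-9, - 5,-2, 1/9, 6,9.45 ] 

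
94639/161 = 587+132/161 = 587.82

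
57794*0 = 0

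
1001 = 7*143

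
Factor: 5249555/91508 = 2^( - 2 )*5^1*389^1*2699^1 * 22877^( - 1)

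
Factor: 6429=3^1*2143^1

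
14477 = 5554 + 8923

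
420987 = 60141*7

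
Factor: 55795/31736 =2^(-3)*5^1 * 3967^ (  -  1)*11159^1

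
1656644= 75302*22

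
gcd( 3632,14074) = 454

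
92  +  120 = 212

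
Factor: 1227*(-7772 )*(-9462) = 2^3 * 3^2 * 19^1 * 29^1*67^1 * 83^1*409^1 =90231940728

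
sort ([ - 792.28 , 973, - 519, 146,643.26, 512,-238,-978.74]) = [-978.74,- 792.28, - 519, - 238,146,512,643.26, 973 ] 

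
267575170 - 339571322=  - 71996152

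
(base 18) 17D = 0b111001111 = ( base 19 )157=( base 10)463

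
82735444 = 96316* 859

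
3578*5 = 17890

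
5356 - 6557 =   -  1201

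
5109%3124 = 1985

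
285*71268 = 20311380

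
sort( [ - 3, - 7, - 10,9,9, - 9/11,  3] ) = [ - 10,  -  7, -3, - 9/11, 3, 9 , 9]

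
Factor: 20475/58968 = 2^(-3)*3^ (-2)*5^2 = 25/72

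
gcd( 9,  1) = 1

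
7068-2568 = 4500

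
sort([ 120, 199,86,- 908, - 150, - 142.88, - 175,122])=[ - 908, - 175, - 150, - 142.88,86,120,122, 199 ] 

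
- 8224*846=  - 6957504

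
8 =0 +8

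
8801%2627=920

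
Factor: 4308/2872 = 2^( - 1)*3^1 = 3/2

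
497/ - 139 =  - 497/139  =  -3.58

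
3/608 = 3/608=0.00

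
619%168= 115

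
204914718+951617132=1156531850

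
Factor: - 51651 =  - 3^3*1913^1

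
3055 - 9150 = -6095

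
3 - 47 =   -  44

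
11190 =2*5595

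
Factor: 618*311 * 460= 88411080 = 2^3* 3^1*5^1*23^1*103^1*311^1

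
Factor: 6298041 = 3^1*17^1*123491^1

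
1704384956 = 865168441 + 839216515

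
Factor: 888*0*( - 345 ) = 0^1  =  0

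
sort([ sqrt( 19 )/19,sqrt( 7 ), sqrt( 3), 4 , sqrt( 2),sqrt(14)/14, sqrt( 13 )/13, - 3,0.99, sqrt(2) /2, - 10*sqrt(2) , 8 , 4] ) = [  -  10*sqrt(2 ), - 3, sqrt ( 19)/19, sqrt( 14 ) /14, sqrt( 13) /13,  sqrt(2 )/2,0.99,sqrt( 2) , sqrt(3),sqrt (7 ),  4,4, 8 ]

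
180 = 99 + 81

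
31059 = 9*3451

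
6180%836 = 328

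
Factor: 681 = 3^1*227^1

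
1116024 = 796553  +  319471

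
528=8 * 66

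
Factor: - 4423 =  -4423^1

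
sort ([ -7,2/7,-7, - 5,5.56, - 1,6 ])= [  -  7,-7, - 5, - 1, 2/7,5.56, 6 ] 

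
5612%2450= 712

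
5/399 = 5/399 =0.01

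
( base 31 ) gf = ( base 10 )511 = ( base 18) 1a7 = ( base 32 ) fv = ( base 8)777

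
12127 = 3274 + 8853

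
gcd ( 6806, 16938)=2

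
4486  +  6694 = 11180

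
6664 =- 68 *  ( - 98)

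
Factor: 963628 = 2^2*17^1*37^1 * 383^1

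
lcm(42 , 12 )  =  84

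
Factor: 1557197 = 131^1*11887^1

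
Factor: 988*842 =831896 = 2^3*13^1*19^1*421^1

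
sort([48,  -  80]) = [-80,48 ]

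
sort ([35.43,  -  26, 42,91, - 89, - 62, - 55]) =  [ - 89, - 62, - 55, - 26  ,  35.43,42,91] 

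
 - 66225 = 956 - 67181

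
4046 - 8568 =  - 4522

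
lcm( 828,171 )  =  15732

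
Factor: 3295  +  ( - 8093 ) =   -  4798 =- 2^1 * 2399^1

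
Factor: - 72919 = - 7^1*11^1*947^1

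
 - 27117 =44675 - 71792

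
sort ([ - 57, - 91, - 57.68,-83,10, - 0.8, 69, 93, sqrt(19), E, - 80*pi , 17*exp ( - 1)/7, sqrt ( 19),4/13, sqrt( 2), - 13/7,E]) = [-80*pi, - 91, - 83, - 57.68, - 57, - 13/7, - 0.8, 4/13, 17*exp( - 1)/7, sqrt(2 ), E,  E,sqrt(19 ) , sqrt(19),10,69,93] 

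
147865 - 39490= 108375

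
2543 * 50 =127150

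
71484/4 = 17871 = 17871.00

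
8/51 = 8/51  =  0.16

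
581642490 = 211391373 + 370251117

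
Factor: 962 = 2^1*13^1*37^1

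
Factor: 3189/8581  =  3^1*1063^1  *  8581^( - 1) 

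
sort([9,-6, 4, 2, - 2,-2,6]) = [ - 6, - 2, - 2, 2,4,6, 9]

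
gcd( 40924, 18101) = 787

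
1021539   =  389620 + 631919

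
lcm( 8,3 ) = 24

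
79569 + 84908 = 164477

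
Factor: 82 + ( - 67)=15 = 3^1*5^1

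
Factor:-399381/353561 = -3^1*13^(-1 ) * 17^1*41^1 * 191^1*27197^( - 1)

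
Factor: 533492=2^2*41^1*3253^1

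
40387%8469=6511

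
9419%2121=935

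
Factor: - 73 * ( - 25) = 1825 =5^2 * 73^1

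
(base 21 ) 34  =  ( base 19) 3a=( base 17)3G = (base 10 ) 67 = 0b1000011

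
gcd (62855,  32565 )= 65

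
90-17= 73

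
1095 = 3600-2505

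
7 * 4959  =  34713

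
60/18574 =30/9287 = 0.00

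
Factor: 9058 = 2^1 * 7^1* 647^1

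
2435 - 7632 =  - 5197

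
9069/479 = 18 + 447/479 = 18.93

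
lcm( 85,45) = 765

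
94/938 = 47/469 = 0.10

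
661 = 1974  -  1313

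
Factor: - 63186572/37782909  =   - 2^2* 3^ ( - 3) * 83^1 * 190321^1*1399367^( - 1)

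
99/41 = 2 + 17/41 = 2.41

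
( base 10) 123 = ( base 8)173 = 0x7b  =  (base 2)1111011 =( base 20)63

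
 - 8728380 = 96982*( - 90)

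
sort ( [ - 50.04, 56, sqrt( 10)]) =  [ - 50.04, sqrt( 10 ), 56 ] 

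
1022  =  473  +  549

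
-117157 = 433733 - 550890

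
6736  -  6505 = 231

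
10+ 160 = 170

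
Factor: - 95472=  - 2^4*3^3*13^1 * 17^1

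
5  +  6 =11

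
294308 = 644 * 457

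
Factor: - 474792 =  - 2^3  *  3^1*73^1 *271^1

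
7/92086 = 7/92086= 0.00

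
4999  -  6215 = -1216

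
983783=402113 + 581670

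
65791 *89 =5855399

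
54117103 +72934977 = 127052080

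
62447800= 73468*850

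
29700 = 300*99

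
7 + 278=285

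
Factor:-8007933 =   -  3^1*23^1* 43^1*2699^1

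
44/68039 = 44/68039 = 0.00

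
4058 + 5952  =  10010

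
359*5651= 2028709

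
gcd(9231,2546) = 1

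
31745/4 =31745/4 = 7936.25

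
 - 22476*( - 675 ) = 15171300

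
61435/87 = 61435/87 = 706.15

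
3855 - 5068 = -1213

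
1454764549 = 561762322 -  - 893002227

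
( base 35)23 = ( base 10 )73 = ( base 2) 1001001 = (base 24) 31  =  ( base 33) 27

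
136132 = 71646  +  64486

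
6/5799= 2/1933= 0.00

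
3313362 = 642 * 5161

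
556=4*139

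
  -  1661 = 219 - 1880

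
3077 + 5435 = 8512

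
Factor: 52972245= 3^3*5^1*359^1*1093^1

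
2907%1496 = 1411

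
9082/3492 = 2 + 1049/1746 = 2.60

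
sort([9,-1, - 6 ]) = [ - 6, - 1, 9 ]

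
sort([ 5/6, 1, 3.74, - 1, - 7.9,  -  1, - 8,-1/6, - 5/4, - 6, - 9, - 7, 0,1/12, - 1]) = [ - 9 , - 8, - 7.9, - 7, - 6,-5/4, - 1, - 1, - 1, - 1/6, 0,1/12,5/6,  1, 3.74 ] 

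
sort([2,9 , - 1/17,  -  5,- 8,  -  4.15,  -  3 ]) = [- 8,-5,  -  4.15, - 3,  -  1/17, 2, 9]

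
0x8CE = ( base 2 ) 100011001110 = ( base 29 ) 2jl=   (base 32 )26E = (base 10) 2254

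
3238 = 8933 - 5695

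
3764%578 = 296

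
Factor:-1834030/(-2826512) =2^ (-3)*5^1*11^1 * 13^ (-1 )*107^( - 1) * 127^(-1)*16673^1 = 917015/1413256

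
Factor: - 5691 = - 3^1  *7^1* 271^1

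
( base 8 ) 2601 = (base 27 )1p5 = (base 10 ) 1409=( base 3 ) 1221012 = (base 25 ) 269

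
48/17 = 2 + 14/17=2.82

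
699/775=699/775=0.90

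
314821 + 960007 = 1274828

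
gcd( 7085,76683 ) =1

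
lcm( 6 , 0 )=0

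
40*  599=23960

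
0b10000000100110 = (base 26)c4e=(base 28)adq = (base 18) 1774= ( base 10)8230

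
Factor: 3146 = 2^1 * 11^2 * 13^1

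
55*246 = 13530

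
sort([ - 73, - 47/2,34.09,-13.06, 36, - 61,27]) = [ - 73,- 61, - 47/2, - 13.06,27, 34.09,36 ]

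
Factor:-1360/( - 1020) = 4/3 = 2^2*3^(-1)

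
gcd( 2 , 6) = 2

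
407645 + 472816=880461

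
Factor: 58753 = 41^1*1433^1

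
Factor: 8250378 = 2^1*3^1*1375063^1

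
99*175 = 17325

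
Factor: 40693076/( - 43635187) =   -  2^2*89^(  -  1)*490283^ (-1)*10173269^1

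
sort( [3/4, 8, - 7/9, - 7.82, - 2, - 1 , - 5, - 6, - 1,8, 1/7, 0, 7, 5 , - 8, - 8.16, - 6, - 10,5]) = [ - 10, - 8.16, - 8, - 7.82,-6, - 6, - 5 , - 2  , - 1, -1,-7/9, 0,1/7,  3/4  ,  5,5,7, 8, 8 ]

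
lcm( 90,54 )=270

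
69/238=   69/238  =  0.29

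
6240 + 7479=13719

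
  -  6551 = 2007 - 8558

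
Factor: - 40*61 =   -  2^3 * 5^1*61^1 =- 2440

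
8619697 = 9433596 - 813899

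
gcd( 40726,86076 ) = 2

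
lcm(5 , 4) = 20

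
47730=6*7955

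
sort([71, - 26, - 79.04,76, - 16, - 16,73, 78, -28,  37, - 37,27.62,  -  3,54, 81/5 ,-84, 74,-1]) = [ - 84, - 79.04, - 37,  -  28, - 26,  -  16,-16, - 3, - 1, 81/5, 27.62,37 , 54, 71,73, 74, 76, 78] 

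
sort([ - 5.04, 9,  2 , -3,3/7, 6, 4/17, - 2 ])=[ - 5.04,-3, - 2,4/17,3/7,2 , 6,9] 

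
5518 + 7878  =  13396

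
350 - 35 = 315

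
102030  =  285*358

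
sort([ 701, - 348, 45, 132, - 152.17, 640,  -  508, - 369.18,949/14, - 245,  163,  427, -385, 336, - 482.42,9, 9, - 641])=[ - 641, -508, - 482.42, - 385, - 369.18, - 348, - 245, - 152.17,9,9, 45 , 949/14,132, 163,336, 427, 640, 701]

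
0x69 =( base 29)3I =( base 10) 105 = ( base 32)39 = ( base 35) 30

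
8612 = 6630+1982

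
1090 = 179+911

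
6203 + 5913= 12116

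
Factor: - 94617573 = -3^1 * 31539191^1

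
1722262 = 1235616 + 486646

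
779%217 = 128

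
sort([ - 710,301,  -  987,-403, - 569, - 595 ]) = [ - 987, - 710, - 595, - 569, - 403,301]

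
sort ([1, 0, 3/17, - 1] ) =[ - 1,0,3/17,1]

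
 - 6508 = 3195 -9703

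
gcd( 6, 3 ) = 3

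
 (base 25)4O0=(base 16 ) C1C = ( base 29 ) 3JQ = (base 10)3100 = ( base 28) 3QK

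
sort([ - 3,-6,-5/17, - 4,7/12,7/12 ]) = [ - 6,-4, - 3,-5/17,7/12 , 7/12 ]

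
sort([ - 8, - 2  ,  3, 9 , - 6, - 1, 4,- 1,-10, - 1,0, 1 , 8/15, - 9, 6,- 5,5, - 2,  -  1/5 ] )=[ - 10, - 9,-8, - 6, - 5,-2,-2, - 1, - 1, - 1, - 1/5, 0, 8/15, 1, 3, 4 , 5, 6,  9 ]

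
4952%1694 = 1564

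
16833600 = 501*33600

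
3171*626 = 1985046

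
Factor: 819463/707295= 3^(-1)*5^(-1 ) * 61^( - 1 )*773^(-1 )*819463^1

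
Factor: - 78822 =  - 2^1*3^2*29^1*151^1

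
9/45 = 1/5=0.20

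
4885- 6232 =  - 1347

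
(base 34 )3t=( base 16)83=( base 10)131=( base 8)203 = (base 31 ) 47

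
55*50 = 2750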